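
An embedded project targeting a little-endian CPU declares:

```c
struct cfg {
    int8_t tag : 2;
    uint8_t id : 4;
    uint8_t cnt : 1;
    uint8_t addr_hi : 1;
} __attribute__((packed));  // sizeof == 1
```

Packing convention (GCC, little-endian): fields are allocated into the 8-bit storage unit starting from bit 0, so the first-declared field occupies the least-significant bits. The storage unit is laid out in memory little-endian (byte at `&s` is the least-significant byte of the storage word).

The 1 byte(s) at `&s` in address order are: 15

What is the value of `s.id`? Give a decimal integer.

5

[0]=0x15 (little-endian) → word 0x15
tag [0+:2] = (word>>0) & 0x3 = 1
id [2+:4] = (word>>2) & 0xf = 5  ←
cnt [6+:1] = (word>>6) & 0x1 = 0
addr_hi [7+:1] = (word>>7) & 0x1 = 0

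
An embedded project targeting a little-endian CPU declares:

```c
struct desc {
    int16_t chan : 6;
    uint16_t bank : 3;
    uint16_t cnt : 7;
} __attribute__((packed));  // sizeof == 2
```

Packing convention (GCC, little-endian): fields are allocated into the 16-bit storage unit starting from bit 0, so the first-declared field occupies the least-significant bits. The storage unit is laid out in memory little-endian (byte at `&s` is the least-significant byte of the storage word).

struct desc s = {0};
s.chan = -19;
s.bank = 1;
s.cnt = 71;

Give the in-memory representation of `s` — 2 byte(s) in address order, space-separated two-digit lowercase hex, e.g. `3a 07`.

6d 8e

chan (6b) val=-19 bits=0x2d at bit 0: 0x002d
bank (3b) val=1 bits=0x1 at bit 6: 0x006d
cnt (7b) val=71 bits=0x47 at bit 9: 0x8e6d
word = 0x8e6d → little-endian bytes:
  [0]=0x6d  [1]=0x8e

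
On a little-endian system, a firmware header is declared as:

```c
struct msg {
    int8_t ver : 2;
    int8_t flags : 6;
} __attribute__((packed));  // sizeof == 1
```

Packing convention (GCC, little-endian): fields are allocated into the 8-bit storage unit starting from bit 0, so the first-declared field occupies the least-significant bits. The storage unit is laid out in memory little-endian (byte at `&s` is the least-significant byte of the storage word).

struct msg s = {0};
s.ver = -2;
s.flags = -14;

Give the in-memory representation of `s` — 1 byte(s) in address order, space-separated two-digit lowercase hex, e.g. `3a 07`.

ca

[0+:2] ver=-2 & 0x3 = 0x2; word=0x02
[2+:6] flags=-14 & 0x3f = 0x32; word=0xca
word = 0xca → little-endian bytes:
  [0]=0xca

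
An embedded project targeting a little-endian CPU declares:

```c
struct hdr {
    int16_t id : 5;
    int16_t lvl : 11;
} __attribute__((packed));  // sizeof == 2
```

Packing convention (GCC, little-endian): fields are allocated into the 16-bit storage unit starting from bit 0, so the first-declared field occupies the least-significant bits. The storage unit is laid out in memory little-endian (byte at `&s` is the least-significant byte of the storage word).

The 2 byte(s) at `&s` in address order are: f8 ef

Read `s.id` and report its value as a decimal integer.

-8

[0]=0xf8 [1]=0xef (little-endian) → word 0xeff8
id:5 @ bit 0 → (0xeff8>>0)&0x1f = 0x18  ←
lvl:11 @ bit 5 → (0xeff8>>5)&0x7ff = 0x77f
id signed 5b, MSB=1: 24 - 32 = -8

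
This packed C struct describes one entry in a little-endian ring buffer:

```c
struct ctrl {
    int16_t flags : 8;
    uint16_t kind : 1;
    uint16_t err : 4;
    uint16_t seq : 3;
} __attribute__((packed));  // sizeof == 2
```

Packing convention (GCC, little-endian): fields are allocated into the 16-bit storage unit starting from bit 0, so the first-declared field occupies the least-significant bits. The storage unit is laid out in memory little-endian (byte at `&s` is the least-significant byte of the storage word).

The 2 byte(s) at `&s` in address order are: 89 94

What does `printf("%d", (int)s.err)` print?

10

[0]=0x89 [1]=0x94 (little-endian) → word 0x9489
flags:8 @ bit 0 → (0x9489>>0)&0xff = 0x89
kind:1 @ bit 8 → (0x9489>>8)&0x1 = 0x0
err:4 @ bit 9 → (0x9489>>9)&0xf = 0xa  ←
seq:3 @ bit 13 → (0x9489>>13)&0x7 = 0x4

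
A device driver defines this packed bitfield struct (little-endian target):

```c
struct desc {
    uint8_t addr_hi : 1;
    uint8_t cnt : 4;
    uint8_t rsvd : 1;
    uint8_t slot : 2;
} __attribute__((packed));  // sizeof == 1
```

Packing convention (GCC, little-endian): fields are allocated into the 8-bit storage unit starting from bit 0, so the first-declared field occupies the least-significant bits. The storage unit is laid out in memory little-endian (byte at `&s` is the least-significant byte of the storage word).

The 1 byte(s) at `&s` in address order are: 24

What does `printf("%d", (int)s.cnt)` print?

2

[0]=0x24 (little-endian) → word 0x24
addr_hi [0+:1] = (word>>0) & 0x1 = 0
cnt [1+:4] = (word>>1) & 0xf = 2  ←
rsvd [5+:1] = (word>>5) & 0x1 = 1
slot [6+:2] = (word>>6) & 0x3 = 0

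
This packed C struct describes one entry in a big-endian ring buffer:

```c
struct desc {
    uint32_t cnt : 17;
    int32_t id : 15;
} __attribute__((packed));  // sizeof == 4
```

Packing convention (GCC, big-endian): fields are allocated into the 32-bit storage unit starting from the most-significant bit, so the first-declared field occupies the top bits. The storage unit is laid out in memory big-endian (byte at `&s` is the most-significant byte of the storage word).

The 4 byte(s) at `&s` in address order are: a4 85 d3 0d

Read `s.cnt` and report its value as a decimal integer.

[0]=0xa4 [1]=0x85 [2]=0xd3 [3]=0x0d (big-endian) → word 0xa485d30d
cnt:17 @ bit 15 → (0xa485d30d>>15)&0x1ffff = 0x1490b  ←
id:15 @ bit 0 → (0xa485d30d>>0)&0x7fff = 0x530d

84235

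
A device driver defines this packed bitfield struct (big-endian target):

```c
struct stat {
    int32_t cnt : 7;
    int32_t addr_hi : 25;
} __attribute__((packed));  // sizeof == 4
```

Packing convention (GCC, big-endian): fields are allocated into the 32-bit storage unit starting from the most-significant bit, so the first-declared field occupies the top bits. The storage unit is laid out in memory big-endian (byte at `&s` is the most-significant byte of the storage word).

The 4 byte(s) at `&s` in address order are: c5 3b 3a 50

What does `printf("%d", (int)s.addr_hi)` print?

-12895664

[0]=0xc5 [1]=0x3b [2]=0x3a [3]=0x50 (big-endian) → word 0xc53b3a50
cnt:7 @ bit 25 → (0xc53b3a50>>25)&0x7f = 0x62
addr_hi:25 @ bit 0 → (0xc53b3a50>>0)&0x1ffffff = 0x13b3a50  ←
addr_hi signed 25b, MSB=1: 20658768 - 33554432 = -12895664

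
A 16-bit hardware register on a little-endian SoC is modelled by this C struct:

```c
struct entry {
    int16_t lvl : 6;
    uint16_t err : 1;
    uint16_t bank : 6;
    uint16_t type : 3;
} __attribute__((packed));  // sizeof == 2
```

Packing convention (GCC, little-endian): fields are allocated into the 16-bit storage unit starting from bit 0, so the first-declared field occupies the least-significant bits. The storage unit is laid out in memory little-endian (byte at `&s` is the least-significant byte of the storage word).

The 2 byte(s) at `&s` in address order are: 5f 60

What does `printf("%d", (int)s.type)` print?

3

[0]=0x5f [1]=0x60 (little-endian) → word 0x605f
lvl [0+:6] = (word>>0) & 0x3f = 31
err [6+:1] = (word>>6) & 0x1 = 1
bank [7+:6] = (word>>7) & 0x3f = 0
type [13+:3] = (word>>13) & 0x7 = 3  ←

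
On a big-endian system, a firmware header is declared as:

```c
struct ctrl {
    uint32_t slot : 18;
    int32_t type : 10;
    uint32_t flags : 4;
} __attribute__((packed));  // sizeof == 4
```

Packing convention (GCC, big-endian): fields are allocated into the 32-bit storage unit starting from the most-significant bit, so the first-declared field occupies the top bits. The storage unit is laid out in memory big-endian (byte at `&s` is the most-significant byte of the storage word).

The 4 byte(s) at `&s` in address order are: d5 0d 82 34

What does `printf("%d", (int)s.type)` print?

35

[0]=0xd5 [1]=0x0d [2]=0x82 [3]=0x34 (big-endian) → word 0xd50d8234
slot:18 @ bit 14 → (0xd50d8234>>14)&0x3ffff = 0x35436
type:10 @ bit 4 → (0xd50d8234>>4)&0x3ff = 0x23  ←
flags:4 @ bit 0 → (0xd50d8234>>0)&0xf = 0x4
type signed 10b, MSB=0: value = 35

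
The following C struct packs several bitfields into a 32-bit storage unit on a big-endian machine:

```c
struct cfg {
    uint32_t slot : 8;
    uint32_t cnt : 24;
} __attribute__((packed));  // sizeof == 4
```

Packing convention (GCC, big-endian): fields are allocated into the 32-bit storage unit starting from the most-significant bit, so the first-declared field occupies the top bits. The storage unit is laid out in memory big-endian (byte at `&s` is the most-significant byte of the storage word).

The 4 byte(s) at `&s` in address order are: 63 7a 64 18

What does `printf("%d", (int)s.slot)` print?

99

[0]=0x63 [1]=0x7a [2]=0x64 [3]=0x18 (big-endian) → word 0x637a6418
slot:8 @ bit 24 → (0x637a6418>>24)&0xff = 0x63  ←
cnt:24 @ bit 0 → (0x637a6418>>0)&0xffffff = 0x7a6418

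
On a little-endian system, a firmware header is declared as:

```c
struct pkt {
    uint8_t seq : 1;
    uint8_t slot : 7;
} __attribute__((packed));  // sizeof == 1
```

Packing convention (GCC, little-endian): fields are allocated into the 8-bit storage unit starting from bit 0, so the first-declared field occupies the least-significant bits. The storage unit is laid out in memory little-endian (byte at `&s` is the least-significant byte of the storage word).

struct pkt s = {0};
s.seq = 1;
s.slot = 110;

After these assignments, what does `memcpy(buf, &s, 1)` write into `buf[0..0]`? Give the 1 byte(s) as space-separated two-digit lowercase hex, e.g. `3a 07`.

dd

seq (1b) val=1 bits=0x1 at bit 0: 0x01
slot (7b) val=110 bits=0x6e at bit 1: 0xdd
word = 0xdd → little-endian bytes:
  [0]=0xdd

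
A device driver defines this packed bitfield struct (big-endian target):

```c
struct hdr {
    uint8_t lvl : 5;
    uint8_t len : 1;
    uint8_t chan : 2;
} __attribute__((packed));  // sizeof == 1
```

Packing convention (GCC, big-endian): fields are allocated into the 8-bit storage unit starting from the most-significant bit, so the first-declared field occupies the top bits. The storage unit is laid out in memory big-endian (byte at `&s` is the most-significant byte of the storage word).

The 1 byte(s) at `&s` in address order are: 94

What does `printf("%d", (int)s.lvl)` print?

18

[0]=0x94 (big-endian) → word 0x94
lvl [3+:5] = (word>>3) & 0x1f = 18  ←
len [2+:1] = (word>>2) & 0x1 = 1
chan [0+:2] = (word>>0) & 0x3 = 0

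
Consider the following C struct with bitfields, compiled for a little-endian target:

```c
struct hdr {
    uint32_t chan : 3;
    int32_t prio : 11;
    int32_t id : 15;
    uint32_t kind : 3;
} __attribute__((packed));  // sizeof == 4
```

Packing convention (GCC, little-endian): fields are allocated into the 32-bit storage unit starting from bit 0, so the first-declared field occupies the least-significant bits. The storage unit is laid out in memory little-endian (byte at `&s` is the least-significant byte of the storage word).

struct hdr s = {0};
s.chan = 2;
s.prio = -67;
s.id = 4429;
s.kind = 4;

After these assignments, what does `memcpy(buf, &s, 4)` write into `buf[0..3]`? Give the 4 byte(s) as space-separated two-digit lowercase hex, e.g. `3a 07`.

ea 7d 53 84

chan:3 = 2 → 0x2 << 0 → word 0x00000002
prio:11 = -67 → 0x7bd << 3 → word 0x00003dea
id:15 = 4429 → 0x114d << 14 → word 0x04537dea
kind:3 = 4 → 0x4 << 29 → word 0x84537dea
word = 0x84537dea → little-endian bytes:
  [0]=0xea  [1]=0x7d  [2]=0x53  [3]=0x84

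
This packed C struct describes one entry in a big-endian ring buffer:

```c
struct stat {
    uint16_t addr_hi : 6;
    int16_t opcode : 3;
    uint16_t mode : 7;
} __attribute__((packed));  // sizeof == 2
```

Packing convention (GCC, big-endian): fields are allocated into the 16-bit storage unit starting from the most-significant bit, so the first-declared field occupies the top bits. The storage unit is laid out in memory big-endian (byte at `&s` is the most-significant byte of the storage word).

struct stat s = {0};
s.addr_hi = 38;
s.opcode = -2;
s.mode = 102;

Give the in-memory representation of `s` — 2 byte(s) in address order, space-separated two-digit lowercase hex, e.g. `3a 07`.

[10+:6] addr_hi=38 & 0x3f = 0x26; word=0x9800
[7+:3] opcode=-2 & 0x7 = 0x6; word=0x9b00
[0+:7] mode=102 & 0x7f = 0x66; word=0x9b66
word = 0x9b66 → big-endian bytes:
  [0]=0x9b  [1]=0x66

9b 66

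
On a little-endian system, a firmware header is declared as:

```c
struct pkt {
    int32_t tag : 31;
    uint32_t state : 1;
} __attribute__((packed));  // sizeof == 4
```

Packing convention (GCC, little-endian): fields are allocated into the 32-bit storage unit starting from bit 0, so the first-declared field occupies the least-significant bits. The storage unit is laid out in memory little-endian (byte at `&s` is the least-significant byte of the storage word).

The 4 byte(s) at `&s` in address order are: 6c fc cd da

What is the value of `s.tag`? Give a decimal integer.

[0]=0x6c [1]=0xfc [2]=0xcd [3]=0xda (little-endian) → word 0xdacdfc6c
tag [0+:31] = (word>>0) & 0x7fffffff = 1523448940  ←
state [31+:1] = (word>>31) & 0x1 = 1
tag signed 31b, MSB=1: 1523448940 - 2147483648 = -624034708

-624034708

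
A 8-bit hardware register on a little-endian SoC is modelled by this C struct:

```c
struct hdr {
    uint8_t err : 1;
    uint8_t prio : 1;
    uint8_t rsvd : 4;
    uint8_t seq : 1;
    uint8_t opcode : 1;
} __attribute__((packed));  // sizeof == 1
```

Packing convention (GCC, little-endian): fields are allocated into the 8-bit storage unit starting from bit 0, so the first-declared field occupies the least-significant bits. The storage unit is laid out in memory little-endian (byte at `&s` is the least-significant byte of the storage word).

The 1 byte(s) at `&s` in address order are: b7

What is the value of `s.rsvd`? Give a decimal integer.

13

[0]=0xb7 (little-endian) → word 0xb7
err:1 @ bit 0 → (0xb7>>0)&0x1 = 0x1
prio:1 @ bit 1 → (0xb7>>1)&0x1 = 0x1
rsvd:4 @ bit 2 → (0xb7>>2)&0xf = 0xd  ←
seq:1 @ bit 6 → (0xb7>>6)&0x1 = 0x0
opcode:1 @ bit 7 → (0xb7>>7)&0x1 = 0x1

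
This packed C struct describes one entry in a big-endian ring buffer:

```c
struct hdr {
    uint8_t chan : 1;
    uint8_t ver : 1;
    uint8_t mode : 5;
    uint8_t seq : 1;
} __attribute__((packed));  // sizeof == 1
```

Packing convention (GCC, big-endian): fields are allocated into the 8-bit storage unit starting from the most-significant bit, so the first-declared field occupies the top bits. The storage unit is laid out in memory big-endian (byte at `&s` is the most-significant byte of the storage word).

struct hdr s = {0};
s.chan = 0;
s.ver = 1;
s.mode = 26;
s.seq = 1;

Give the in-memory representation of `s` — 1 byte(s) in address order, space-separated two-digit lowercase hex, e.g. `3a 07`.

chan:1 = 0 → 0x0 << 7 → word 0x00
ver:1 = 1 → 0x1 << 6 → word 0x40
mode:5 = 26 → 0x1a << 1 → word 0x74
seq:1 = 1 → 0x1 << 0 → word 0x75
word = 0x75 → big-endian bytes:
  [0]=0x75

75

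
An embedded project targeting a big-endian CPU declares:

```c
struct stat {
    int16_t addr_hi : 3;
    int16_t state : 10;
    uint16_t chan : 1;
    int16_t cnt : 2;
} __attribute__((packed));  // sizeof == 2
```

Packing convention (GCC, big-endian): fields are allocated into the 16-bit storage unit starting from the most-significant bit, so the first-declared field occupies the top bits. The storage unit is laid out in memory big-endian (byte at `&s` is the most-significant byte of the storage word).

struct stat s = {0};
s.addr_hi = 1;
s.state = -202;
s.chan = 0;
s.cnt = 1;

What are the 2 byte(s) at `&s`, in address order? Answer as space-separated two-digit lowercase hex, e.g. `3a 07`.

39 b1

addr_hi:3 = 1 → 0x1 << 13 → word 0x2000
state:10 = -202 → 0x336 << 3 → word 0x39b0
chan:1 = 0 → 0x0 << 2 → word 0x39b0
cnt:2 = 1 → 0x1 << 0 → word 0x39b1
word = 0x39b1 → big-endian bytes:
  [0]=0x39  [1]=0xb1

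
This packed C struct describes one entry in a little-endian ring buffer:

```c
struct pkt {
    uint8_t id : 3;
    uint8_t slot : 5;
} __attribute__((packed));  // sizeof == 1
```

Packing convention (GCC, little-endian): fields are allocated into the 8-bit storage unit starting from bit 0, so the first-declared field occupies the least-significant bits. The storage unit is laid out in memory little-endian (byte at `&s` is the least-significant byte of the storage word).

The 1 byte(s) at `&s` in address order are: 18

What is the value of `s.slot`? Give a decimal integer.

3

[0]=0x18 (little-endian) → word 0x18
id [0+:3] = (word>>0) & 0x7 = 0
slot [3+:5] = (word>>3) & 0x1f = 3  ←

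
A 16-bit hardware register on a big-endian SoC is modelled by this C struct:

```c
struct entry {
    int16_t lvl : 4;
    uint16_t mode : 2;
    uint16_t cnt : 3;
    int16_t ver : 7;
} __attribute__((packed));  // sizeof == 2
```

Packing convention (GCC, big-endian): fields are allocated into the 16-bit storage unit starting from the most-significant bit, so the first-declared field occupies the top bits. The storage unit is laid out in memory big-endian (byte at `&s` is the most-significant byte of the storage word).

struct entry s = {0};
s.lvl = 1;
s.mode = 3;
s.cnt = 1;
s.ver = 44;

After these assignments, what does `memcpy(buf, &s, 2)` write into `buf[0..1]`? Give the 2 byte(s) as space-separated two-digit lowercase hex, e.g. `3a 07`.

1c ac

lvl (4b) val=1 bits=0x1 at bit 12: 0x1000
mode (2b) val=3 bits=0x3 at bit 10: 0x1c00
cnt (3b) val=1 bits=0x1 at bit 7: 0x1c80
ver (7b) val=44 bits=0x2c at bit 0: 0x1cac
word = 0x1cac → big-endian bytes:
  [0]=0x1c  [1]=0xac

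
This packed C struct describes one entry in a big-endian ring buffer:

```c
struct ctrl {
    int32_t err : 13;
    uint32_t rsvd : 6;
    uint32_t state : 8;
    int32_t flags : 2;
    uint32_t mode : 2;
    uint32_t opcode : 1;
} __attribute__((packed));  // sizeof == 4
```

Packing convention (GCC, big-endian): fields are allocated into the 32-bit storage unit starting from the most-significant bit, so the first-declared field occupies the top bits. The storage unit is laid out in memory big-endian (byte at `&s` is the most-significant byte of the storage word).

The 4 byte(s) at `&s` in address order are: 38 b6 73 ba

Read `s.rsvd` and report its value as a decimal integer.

[0]=0x38 [1]=0xb6 [2]=0x73 [3]=0xba (big-endian) → word 0x38b673ba
err [19+:13] = (word>>19) & 0x1fff = 1814
rsvd [13+:6] = (word>>13) & 0x3f = 51  ←
state [5+:8] = (word>>5) & 0xff = 157
flags [3+:2] = (word>>3) & 0x3 = 3
mode [1+:2] = (word>>1) & 0x3 = 1
opcode [0+:1] = (word>>0) & 0x1 = 0

51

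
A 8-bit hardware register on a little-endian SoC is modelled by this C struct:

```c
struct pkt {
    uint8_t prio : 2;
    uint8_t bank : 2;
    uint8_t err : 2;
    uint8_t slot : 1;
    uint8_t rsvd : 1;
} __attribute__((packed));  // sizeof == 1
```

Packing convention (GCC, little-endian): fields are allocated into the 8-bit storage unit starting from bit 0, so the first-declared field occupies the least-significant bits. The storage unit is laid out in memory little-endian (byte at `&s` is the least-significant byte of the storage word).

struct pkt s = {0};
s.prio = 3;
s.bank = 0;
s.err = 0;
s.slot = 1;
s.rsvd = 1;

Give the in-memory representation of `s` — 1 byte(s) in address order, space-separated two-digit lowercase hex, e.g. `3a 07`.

c3

[0+:2] prio=3 & 0x3 = 0x3; word=0x03
[2+:2] bank=0 & 0x3 = 0x0; word=0x03
[4+:2] err=0 & 0x3 = 0x0; word=0x03
[6+:1] slot=1 & 0x1 = 0x1; word=0x43
[7+:1] rsvd=1 & 0x1 = 0x1; word=0xc3
word = 0xc3 → little-endian bytes:
  [0]=0xc3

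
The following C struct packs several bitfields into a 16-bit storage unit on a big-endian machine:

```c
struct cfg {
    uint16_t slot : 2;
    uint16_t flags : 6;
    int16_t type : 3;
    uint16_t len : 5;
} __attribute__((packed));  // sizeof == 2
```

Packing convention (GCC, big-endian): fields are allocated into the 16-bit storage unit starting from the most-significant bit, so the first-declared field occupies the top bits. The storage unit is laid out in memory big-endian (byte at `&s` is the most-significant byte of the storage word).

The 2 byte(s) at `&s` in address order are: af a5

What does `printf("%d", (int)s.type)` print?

-3

[0]=0xaf [1]=0xa5 (big-endian) → word 0xafa5
slot:2 @ bit 14 → (0xafa5>>14)&0x3 = 0x2
flags:6 @ bit 8 → (0xafa5>>8)&0x3f = 0x2f
type:3 @ bit 5 → (0xafa5>>5)&0x7 = 0x5  ←
len:5 @ bit 0 → (0xafa5>>0)&0x1f = 0x5
type signed 3b, MSB=1: 5 - 8 = -3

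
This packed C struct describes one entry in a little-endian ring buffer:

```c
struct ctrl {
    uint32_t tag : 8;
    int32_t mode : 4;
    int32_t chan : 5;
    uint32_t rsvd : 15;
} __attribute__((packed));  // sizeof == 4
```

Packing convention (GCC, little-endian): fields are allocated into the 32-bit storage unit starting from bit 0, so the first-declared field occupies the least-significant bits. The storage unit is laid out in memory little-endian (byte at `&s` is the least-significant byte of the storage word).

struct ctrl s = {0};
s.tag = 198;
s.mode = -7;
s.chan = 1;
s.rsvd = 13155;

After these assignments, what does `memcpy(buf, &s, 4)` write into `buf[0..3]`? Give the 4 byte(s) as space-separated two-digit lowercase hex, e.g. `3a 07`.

c6 19 c6 66

tag (8b) val=198 bits=0xc6 at bit 0: 0x000000c6
mode (4b) val=-7 bits=0x9 at bit 8: 0x000009c6
chan (5b) val=1 bits=0x1 at bit 12: 0x000019c6
rsvd (15b) val=13155 bits=0x3363 at bit 17: 0x66c619c6
word = 0x66c619c6 → little-endian bytes:
  [0]=0xc6  [1]=0x19  [2]=0xc6  [3]=0x66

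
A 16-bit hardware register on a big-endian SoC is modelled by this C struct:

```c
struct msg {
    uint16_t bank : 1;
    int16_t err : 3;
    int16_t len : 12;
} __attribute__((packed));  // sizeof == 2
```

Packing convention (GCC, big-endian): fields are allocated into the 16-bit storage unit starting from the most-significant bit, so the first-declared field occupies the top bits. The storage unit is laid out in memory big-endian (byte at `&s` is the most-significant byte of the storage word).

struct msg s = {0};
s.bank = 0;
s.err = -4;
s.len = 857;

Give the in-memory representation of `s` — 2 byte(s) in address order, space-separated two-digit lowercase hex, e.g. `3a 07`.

43 59

[15+:1] bank=0 & 0x1 = 0x0; word=0x0000
[12+:3] err=-4 & 0x7 = 0x4; word=0x4000
[0+:12] len=857 & 0xfff = 0x359; word=0x4359
word = 0x4359 → big-endian bytes:
  [0]=0x43  [1]=0x59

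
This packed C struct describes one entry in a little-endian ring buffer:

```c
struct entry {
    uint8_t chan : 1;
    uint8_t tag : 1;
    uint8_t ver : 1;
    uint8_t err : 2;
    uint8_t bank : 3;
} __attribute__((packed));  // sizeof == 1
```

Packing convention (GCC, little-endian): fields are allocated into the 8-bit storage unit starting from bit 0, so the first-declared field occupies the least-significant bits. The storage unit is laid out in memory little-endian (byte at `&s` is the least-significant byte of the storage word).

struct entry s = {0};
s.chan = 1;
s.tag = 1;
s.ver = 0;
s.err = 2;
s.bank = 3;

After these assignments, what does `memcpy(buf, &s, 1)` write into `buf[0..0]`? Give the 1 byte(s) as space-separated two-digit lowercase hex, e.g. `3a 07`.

chan:1 = 1 → 0x1 << 0 → word 0x01
tag:1 = 1 → 0x1 << 1 → word 0x03
ver:1 = 0 → 0x0 << 2 → word 0x03
err:2 = 2 → 0x2 << 3 → word 0x13
bank:3 = 3 → 0x3 << 5 → word 0x73
word = 0x73 → little-endian bytes:
  [0]=0x73

73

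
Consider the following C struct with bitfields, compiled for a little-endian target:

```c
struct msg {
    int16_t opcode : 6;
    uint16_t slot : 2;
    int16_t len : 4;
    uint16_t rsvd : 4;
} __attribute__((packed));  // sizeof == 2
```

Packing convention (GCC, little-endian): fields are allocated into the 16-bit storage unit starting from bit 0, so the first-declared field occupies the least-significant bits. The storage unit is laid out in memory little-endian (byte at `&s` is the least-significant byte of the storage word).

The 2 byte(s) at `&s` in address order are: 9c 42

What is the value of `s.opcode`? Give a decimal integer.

[0]=0x9c [1]=0x42 (little-endian) → word 0x429c
opcode:6 @ bit 0 → (0x429c>>0)&0x3f = 0x1c  ←
slot:2 @ bit 6 → (0x429c>>6)&0x3 = 0x2
len:4 @ bit 8 → (0x429c>>8)&0xf = 0x2
rsvd:4 @ bit 12 → (0x429c>>12)&0xf = 0x4
opcode signed 6b, MSB=0: value = 28

28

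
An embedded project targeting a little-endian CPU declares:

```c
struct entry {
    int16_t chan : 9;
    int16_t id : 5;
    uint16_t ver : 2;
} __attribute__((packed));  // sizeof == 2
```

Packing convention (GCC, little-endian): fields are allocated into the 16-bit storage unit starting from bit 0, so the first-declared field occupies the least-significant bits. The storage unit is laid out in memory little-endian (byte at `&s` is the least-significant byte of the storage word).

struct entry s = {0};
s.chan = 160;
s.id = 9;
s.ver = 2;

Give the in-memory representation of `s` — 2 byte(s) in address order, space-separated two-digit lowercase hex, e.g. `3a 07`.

chan:9 = 160 → 0xa0 << 0 → word 0x00a0
id:5 = 9 → 0x9 << 9 → word 0x12a0
ver:2 = 2 → 0x2 << 14 → word 0x92a0
word = 0x92a0 → little-endian bytes:
  [0]=0xa0  [1]=0x92

a0 92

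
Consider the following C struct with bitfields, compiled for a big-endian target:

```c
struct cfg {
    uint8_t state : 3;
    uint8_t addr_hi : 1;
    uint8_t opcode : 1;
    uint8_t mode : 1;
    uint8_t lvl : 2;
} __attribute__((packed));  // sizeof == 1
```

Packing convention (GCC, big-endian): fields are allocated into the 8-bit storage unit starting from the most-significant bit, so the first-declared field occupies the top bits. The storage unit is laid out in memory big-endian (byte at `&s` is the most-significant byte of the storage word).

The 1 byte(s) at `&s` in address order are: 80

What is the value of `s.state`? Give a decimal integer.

4

[0]=0x80 (big-endian) → word 0x80
state:3 @ bit 5 → (0x80>>5)&0x7 = 0x4  ←
addr_hi:1 @ bit 4 → (0x80>>4)&0x1 = 0x0
opcode:1 @ bit 3 → (0x80>>3)&0x1 = 0x0
mode:1 @ bit 2 → (0x80>>2)&0x1 = 0x0
lvl:2 @ bit 0 → (0x80>>0)&0x3 = 0x0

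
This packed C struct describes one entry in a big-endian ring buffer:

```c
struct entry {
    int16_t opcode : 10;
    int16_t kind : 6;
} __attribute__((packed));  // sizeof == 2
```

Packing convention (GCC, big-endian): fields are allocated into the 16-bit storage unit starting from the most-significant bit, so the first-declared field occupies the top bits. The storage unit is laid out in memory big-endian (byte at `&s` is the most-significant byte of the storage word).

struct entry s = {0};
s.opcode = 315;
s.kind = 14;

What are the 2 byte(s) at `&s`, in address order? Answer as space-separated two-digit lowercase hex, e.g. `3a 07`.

opcode:10 = 315 → 0x13b << 6 → word 0x4ec0
kind:6 = 14 → 0xe << 0 → word 0x4ece
word = 0x4ece → big-endian bytes:
  [0]=0x4e  [1]=0xce

4e ce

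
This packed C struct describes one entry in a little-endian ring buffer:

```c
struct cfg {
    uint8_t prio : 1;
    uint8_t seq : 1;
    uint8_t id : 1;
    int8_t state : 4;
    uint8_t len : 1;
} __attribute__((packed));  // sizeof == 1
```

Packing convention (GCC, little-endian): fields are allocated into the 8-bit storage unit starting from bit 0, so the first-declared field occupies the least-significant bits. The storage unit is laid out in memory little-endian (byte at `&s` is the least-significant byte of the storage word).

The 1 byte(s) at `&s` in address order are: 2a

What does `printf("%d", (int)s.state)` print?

5

[0]=0x2a (little-endian) → word 0x2a
prio:1 @ bit 0 → (0x2a>>0)&0x1 = 0x0
seq:1 @ bit 1 → (0x2a>>1)&0x1 = 0x1
id:1 @ bit 2 → (0x2a>>2)&0x1 = 0x0
state:4 @ bit 3 → (0x2a>>3)&0xf = 0x5  ←
len:1 @ bit 7 → (0x2a>>7)&0x1 = 0x0
state signed 4b, MSB=0: value = 5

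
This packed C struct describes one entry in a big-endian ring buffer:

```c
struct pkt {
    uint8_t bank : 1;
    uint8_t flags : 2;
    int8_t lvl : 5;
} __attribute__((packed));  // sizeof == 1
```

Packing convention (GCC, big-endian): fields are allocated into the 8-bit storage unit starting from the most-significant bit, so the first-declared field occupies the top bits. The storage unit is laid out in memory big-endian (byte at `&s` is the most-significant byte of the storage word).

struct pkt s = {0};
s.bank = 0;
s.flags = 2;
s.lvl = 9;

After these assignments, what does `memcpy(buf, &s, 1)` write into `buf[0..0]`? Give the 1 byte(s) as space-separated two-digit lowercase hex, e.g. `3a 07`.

bank:1 = 0 → 0x0 << 7 → word 0x00
flags:2 = 2 → 0x2 << 5 → word 0x40
lvl:5 = 9 → 0x9 << 0 → word 0x49
word = 0x49 → big-endian bytes:
  [0]=0x49

49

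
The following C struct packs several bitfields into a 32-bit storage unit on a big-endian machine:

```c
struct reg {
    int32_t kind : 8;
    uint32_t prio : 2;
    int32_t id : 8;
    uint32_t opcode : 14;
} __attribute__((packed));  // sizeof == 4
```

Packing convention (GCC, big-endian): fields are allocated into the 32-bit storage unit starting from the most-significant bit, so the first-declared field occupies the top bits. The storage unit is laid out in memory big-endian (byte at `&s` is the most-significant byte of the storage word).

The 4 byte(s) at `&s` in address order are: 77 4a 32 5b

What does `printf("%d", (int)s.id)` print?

[0]=0x77 [1]=0x4a [2]=0x32 [3]=0x5b (big-endian) → word 0x774a325b
kind:8 @ bit 24 → (0x774a325b>>24)&0xff = 0x77
prio:2 @ bit 22 → (0x774a325b>>22)&0x3 = 0x1
id:8 @ bit 14 → (0x774a325b>>14)&0xff = 0x28  ←
opcode:14 @ bit 0 → (0x774a325b>>0)&0x3fff = 0x325b
id signed 8b, MSB=0: value = 40

40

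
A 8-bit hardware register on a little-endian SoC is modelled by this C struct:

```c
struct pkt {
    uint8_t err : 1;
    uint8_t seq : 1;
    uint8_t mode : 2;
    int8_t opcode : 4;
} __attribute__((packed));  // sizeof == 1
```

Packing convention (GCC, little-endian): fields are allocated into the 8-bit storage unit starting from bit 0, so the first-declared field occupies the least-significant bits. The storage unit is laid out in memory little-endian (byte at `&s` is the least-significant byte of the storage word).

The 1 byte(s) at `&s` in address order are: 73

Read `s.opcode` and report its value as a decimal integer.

7

[0]=0x73 (little-endian) → word 0x73
err [0+:1] = (word>>0) & 0x1 = 1
seq [1+:1] = (word>>1) & 0x1 = 1
mode [2+:2] = (word>>2) & 0x3 = 0
opcode [4+:4] = (word>>4) & 0xf = 7  ←
opcode signed 4b, MSB=0: value = 7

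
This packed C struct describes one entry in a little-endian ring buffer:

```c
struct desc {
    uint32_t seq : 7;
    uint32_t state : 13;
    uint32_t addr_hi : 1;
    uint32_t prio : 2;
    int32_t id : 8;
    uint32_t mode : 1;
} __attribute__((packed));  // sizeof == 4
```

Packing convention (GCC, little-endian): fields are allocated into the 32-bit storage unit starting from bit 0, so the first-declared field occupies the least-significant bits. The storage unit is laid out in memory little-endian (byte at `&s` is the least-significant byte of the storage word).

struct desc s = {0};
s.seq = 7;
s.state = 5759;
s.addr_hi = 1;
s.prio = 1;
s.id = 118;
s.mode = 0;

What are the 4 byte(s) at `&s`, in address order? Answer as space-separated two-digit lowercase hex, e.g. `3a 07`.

seq:7 = 7 → 0x7 << 0 → word 0x00000007
state:13 = 5759 → 0x167f << 7 → word 0x000b3f87
addr_hi:1 = 1 → 0x1 << 20 → word 0x001b3f87
prio:2 = 1 → 0x1 << 21 → word 0x003b3f87
id:8 = 118 → 0x76 << 23 → word 0x3b3b3f87
mode:1 = 0 → 0x0 << 31 → word 0x3b3b3f87
word = 0x3b3b3f87 → little-endian bytes:
  [0]=0x87  [1]=0x3f  [2]=0x3b  [3]=0x3b

87 3f 3b 3b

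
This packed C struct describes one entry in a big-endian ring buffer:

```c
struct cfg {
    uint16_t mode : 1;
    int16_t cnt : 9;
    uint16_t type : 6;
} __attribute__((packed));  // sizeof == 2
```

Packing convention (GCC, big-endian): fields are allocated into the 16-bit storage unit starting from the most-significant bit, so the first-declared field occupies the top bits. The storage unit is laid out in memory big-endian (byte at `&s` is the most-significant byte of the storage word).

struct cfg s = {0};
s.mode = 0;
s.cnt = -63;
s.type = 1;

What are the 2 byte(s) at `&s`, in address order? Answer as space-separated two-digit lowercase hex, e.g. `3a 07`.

[15+:1] mode=0 & 0x1 = 0x0; word=0x0000
[6+:9] cnt=-63 & 0x1ff = 0x1c1; word=0x7040
[0+:6] type=1 & 0x3f = 0x1; word=0x7041
word = 0x7041 → big-endian bytes:
  [0]=0x70  [1]=0x41

70 41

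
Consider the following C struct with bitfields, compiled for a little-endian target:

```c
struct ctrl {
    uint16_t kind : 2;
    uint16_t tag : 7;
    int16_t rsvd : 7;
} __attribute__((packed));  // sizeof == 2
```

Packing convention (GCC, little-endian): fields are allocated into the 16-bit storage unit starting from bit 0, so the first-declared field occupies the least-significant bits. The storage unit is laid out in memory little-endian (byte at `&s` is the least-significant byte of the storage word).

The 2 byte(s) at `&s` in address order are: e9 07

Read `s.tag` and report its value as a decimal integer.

122

[0]=0xe9 [1]=0x07 (little-endian) → word 0x07e9
kind:2 @ bit 0 → (0x07e9>>0)&0x3 = 0x1
tag:7 @ bit 2 → (0x07e9>>2)&0x7f = 0x7a  ←
rsvd:7 @ bit 9 → (0x07e9>>9)&0x7f = 0x3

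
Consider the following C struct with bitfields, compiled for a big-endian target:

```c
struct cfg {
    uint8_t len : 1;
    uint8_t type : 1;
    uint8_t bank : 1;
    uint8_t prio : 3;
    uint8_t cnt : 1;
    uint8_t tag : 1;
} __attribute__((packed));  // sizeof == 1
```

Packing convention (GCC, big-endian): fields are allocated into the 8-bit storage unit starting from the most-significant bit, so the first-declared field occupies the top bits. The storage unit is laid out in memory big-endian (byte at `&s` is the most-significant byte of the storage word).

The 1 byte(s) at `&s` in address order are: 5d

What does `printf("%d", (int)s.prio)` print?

7

[0]=0x5d (big-endian) → word 0x5d
len:1 @ bit 7 → (0x5d>>7)&0x1 = 0x0
type:1 @ bit 6 → (0x5d>>6)&0x1 = 0x1
bank:1 @ bit 5 → (0x5d>>5)&0x1 = 0x0
prio:3 @ bit 2 → (0x5d>>2)&0x7 = 0x7  ←
cnt:1 @ bit 1 → (0x5d>>1)&0x1 = 0x0
tag:1 @ bit 0 → (0x5d>>0)&0x1 = 0x1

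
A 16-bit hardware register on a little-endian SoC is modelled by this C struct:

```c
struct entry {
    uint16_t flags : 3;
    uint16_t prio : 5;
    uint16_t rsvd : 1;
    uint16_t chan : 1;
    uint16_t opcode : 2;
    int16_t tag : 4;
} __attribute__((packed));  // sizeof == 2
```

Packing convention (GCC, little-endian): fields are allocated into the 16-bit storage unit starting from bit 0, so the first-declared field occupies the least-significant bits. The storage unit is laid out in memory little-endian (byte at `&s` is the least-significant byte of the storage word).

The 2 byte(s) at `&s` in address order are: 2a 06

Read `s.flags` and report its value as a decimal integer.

2

[0]=0x2a [1]=0x06 (little-endian) → word 0x062a
flags:3 @ bit 0 → (0x062a>>0)&0x7 = 0x2  ←
prio:5 @ bit 3 → (0x062a>>3)&0x1f = 0x5
rsvd:1 @ bit 8 → (0x062a>>8)&0x1 = 0x0
chan:1 @ bit 9 → (0x062a>>9)&0x1 = 0x1
opcode:2 @ bit 10 → (0x062a>>10)&0x3 = 0x1
tag:4 @ bit 12 → (0x062a>>12)&0xf = 0x0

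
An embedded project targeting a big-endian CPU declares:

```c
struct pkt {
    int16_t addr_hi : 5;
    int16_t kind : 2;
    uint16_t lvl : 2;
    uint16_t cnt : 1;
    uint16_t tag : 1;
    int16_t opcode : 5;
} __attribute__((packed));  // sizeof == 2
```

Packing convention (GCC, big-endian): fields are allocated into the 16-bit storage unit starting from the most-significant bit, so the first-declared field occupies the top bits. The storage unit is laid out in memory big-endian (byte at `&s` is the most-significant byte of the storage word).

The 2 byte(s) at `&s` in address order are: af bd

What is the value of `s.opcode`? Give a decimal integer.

[0]=0xaf [1]=0xbd (big-endian) → word 0xafbd
addr_hi:5 @ bit 11 → (0xafbd>>11)&0x1f = 0x15
kind:2 @ bit 9 → (0xafbd>>9)&0x3 = 0x3
lvl:2 @ bit 7 → (0xafbd>>7)&0x3 = 0x3
cnt:1 @ bit 6 → (0xafbd>>6)&0x1 = 0x0
tag:1 @ bit 5 → (0xafbd>>5)&0x1 = 0x1
opcode:5 @ bit 0 → (0xafbd>>0)&0x1f = 0x1d  ←
opcode signed 5b, MSB=1: 29 - 32 = -3

-3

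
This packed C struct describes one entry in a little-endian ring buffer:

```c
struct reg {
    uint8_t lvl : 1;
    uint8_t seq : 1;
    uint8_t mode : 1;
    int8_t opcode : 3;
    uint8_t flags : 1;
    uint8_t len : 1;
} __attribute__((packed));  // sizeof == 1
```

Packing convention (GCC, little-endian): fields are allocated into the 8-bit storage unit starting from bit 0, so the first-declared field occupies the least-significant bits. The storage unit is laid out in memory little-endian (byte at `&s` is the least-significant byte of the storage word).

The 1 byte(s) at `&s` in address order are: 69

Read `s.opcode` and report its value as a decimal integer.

-3

[0]=0x69 (little-endian) → word 0x69
lvl [0+:1] = (word>>0) & 0x1 = 1
seq [1+:1] = (word>>1) & 0x1 = 0
mode [2+:1] = (word>>2) & 0x1 = 0
opcode [3+:3] = (word>>3) & 0x7 = 5  ←
flags [6+:1] = (word>>6) & 0x1 = 1
len [7+:1] = (word>>7) & 0x1 = 0
opcode signed 3b, MSB=1: 5 - 8 = -3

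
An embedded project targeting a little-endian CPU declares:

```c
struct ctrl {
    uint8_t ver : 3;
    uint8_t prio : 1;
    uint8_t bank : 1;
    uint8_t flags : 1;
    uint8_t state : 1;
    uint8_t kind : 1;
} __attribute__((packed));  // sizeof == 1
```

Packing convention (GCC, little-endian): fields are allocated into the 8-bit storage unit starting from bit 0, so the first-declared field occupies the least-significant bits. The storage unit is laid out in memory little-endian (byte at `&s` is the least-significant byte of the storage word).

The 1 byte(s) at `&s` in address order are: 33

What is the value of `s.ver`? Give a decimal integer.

[0]=0x33 (little-endian) → word 0x33
ver:3 @ bit 0 → (0x33>>0)&0x7 = 0x3  ←
prio:1 @ bit 3 → (0x33>>3)&0x1 = 0x0
bank:1 @ bit 4 → (0x33>>4)&0x1 = 0x1
flags:1 @ bit 5 → (0x33>>5)&0x1 = 0x1
state:1 @ bit 6 → (0x33>>6)&0x1 = 0x0
kind:1 @ bit 7 → (0x33>>7)&0x1 = 0x0

3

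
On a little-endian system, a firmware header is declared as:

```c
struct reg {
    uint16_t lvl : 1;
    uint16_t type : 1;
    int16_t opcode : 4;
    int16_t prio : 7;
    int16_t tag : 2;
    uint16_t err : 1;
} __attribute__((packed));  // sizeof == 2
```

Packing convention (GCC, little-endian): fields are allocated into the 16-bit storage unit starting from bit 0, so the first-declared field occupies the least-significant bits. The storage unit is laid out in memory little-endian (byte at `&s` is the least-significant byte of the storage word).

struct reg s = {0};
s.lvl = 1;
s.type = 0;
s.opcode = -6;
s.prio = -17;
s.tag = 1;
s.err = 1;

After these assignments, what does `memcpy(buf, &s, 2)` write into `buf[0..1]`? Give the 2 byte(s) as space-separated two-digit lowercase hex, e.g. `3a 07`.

[0+:1] lvl=1 & 0x1 = 0x1; word=0x0001
[1+:1] type=0 & 0x1 = 0x0; word=0x0001
[2+:4] opcode=-6 & 0xf = 0xa; word=0x0029
[6+:7] prio=-17 & 0x7f = 0x6f; word=0x1be9
[13+:2] tag=1 & 0x3 = 0x1; word=0x3be9
[15+:1] err=1 & 0x1 = 0x1; word=0xbbe9
word = 0xbbe9 → little-endian bytes:
  [0]=0xe9  [1]=0xbb

e9 bb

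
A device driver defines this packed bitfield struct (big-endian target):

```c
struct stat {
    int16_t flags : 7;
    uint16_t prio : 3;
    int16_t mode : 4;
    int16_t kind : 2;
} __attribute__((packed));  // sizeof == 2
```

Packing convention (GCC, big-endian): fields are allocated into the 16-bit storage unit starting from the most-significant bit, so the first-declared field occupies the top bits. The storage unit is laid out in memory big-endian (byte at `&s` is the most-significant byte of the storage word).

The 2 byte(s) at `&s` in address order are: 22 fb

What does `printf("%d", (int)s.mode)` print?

[0]=0x22 [1]=0xfb (big-endian) → word 0x22fb
flags:7 @ bit 9 → (0x22fb>>9)&0x7f = 0x11
prio:3 @ bit 6 → (0x22fb>>6)&0x7 = 0x3
mode:4 @ bit 2 → (0x22fb>>2)&0xf = 0xe  ←
kind:2 @ bit 0 → (0x22fb>>0)&0x3 = 0x3
mode signed 4b, MSB=1: 14 - 16 = -2

-2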